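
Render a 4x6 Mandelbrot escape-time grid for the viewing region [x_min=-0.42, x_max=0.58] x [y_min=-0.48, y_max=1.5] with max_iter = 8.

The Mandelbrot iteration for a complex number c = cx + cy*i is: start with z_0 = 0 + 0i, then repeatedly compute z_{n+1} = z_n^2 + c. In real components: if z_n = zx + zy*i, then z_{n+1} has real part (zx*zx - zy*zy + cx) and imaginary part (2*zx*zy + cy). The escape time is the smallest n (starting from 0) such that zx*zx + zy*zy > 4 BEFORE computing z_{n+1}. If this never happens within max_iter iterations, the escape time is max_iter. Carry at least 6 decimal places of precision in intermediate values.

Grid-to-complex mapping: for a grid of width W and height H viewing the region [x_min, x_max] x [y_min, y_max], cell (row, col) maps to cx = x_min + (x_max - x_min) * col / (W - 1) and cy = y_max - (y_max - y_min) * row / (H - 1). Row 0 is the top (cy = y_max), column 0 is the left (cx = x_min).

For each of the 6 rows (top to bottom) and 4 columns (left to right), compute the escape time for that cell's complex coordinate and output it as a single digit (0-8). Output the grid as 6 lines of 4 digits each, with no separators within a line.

(row=0, col=0): c = -0.4200 + 1.5000i → escape time 2
(row=0, col=1): c = -0.0867 + 1.5000i → escape time 2
(row=0, col=2): c = 0.2467 + 1.5000i → escape time 2
(row=0, col=3): c = 0.5800 + 1.5000i → escape time 2
(row=1, col=0): c = -0.4200 + 1.1040i → escape time 4
(row=1, col=1): c = -0.0867 + 1.1040i → escape time 5
(row=1, col=2): c = 0.2467 + 1.1040i → escape time 3
(row=1, col=3): c = 0.5800 + 1.1040i → escape time 2
(row=2, col=0): c = -0.4200 + 0.7080i → escape time 7
(row=2, col=1): c = -0.0867 + 0.7080i → escape time 8
(row=2, col=2): c = 0.2467 + 0.7080i → escape time 6
(row=2, col=3): c = 0.5800 + 0.7080i → escape time 3
(row=3, col=0): c = -0.4200 + 0.3120i → escape time 8
(row=3, col=1): c = -0.0867 + 0.3120i → escape time 8
(row=3, col=2): c = 0.2467 + 0.3120i → escape time 8
(row=3, col=3): c = 0.5800 + 0.3120i → escape time 4
(row=4, col=0): c = -0.4200 + -0.0840i → escape time 8
(row=4, col=1): c = -0.0867 + -0.0840i → escape time 8
(row=4, col=2): c = 0.2467 + -0.0840i → escape time 8
(row=4, col=3): c = 0.5800 + -0.0840i → escape time 4
(row=5, col=0): c = -0.4200 + -0.4800i → escape time 8
(row=5, col=1): c = -0.0867 + -0.4800i → escape time 8
(row=5, col=2): c = 0.2467 + -0.4800i → escape time 8
(row=5, col=3): c = 0.5800 + -0.4800i → escape time 4

Answer: 2222
4532
7863
8884
8884
8884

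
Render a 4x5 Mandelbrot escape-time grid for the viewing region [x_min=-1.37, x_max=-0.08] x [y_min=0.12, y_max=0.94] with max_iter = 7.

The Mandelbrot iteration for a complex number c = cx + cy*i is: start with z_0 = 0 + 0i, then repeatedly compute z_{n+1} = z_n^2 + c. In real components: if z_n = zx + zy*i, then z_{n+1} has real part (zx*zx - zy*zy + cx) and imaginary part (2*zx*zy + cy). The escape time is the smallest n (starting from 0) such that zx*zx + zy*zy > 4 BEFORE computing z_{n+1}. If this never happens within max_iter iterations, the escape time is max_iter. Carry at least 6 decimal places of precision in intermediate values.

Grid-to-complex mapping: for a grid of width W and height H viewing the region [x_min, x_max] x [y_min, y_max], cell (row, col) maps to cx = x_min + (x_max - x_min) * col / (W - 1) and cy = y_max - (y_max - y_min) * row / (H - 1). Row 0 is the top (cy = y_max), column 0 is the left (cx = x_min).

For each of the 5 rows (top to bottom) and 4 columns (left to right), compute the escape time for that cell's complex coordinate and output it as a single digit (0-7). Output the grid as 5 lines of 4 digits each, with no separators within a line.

Answer: 3347
3467
3577
6777
7777

Derivation:
(row=0, col=0): c = -1.3700 + 0.9400i → escape time 3
(row=0, col=1): c = -0.9400 + 0.9400i → escape time 3
(row=0, col=2): c = -0.5100 + 0.9400i → escape time 4
(row=0, col=3): c = -0.0800 + 0.9400i → escape time 7
(row=1, col=0): c = -1.3700 + 0.7350i → escape time 3
(row=1, col=1): c = -0.9400 + 0.7350i → escape time 4
(row=1, col=2): c = -0.5100 + 0.7350i → escape time 6
(row=1, col=3): c = -0.0800 + 0.7350i → escape time 7
(row=2, col=0): c = -1.3700 + 0.5300i → escape time 3
(row=2, col=1): c = -0.9400 + 0.5300i → escape time 5
(row=2, col=2): c = -0.5100 + 0.5300i → escape time 7
(row=2, col=3): c = -0.0800 + 0.5300i → escape time 7
(row=3, col=0): c = -1.3700 + 0.3250i → escape time 6
(row=3, col=1): c = -0.9400 + 0.3250i → escape time 7
(row=3, col=2): c = -0.5100 + 0.3250i → escape time 7
(row=3, col=3): c = -0.0800 + 0.3250i → escape time 7
(row=4, col=0): c = -1.3700 + 0.1200i → escape time 7
(row=4, col=1): c = -0.9400 + 0.1200i → escape time 7
(row=4, col=2): c = -0.5100 + 0.1200i → escape time 7
(row=4, col=3): c = -0.0800 + 0.1200i → escape time 7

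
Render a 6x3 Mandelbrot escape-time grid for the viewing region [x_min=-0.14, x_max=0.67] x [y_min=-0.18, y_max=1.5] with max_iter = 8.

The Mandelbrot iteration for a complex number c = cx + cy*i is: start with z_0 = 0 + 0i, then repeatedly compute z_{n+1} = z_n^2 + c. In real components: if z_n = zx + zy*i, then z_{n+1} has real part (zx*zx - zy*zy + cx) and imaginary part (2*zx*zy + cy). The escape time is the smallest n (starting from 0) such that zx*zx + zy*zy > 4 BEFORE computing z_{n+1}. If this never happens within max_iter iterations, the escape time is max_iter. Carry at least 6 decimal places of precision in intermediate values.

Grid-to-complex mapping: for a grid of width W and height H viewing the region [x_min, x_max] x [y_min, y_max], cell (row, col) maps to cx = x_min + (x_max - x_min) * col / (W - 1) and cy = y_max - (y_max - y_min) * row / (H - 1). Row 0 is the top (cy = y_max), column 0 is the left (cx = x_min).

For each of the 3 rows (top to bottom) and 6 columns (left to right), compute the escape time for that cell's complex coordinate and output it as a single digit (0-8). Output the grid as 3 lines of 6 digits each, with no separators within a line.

Answer: 222222
888843
888854

Derivation:
(row=0, col=0): c = -0.1400 + 1.5000i → escape time 2
(row=0, col=1): c = 0.0220 + 1.5000i → escape time 2
(row=0, col=2): c = 0.1840 + 1.5000i → escape time 2
(row=0, col=3): c = 0.3460 + 1.5000i → escape time 2
(row=0, col=4): c = 0.5080 + 1.5000i → escape time 2
(row=0, col=5): c = 0.6700 + 1.5000i → escape time 2
(row=1, col=0): c = -0.1400 + 0.6600i → escape time 8
(row=1, col=1): c = 0.0220 + 0.6600i → escape time 8
(row=1, col=2): c = 0.1840 + 0.6600i → escape time 8
(row=1, col=3): c = 0.3460 + 0.6600i → escape time 8
(row=1, col=4): c = 0.5080 + 0.6600i → escape time 4
(row=1, col=5): c = 0.6700 + 0.6600i → escape time 3
(row=2, col=0): c = -0.1400 + -0.1800i → escape time 8
(row=2, col=1): c = 0.0220 + -0.1800i → escape time 8
(row=2, col=2): c = 0.1840 + -0.1800i → escape time 8
(row=2, col=3): c = 0.3460 + -0.1800i → escape time 8
(row=2, col=4): c = 0.5080 + -0.1800i → escape time 5
(row=2, col=5): c = 0.6700 + -0.1800i → escape time 4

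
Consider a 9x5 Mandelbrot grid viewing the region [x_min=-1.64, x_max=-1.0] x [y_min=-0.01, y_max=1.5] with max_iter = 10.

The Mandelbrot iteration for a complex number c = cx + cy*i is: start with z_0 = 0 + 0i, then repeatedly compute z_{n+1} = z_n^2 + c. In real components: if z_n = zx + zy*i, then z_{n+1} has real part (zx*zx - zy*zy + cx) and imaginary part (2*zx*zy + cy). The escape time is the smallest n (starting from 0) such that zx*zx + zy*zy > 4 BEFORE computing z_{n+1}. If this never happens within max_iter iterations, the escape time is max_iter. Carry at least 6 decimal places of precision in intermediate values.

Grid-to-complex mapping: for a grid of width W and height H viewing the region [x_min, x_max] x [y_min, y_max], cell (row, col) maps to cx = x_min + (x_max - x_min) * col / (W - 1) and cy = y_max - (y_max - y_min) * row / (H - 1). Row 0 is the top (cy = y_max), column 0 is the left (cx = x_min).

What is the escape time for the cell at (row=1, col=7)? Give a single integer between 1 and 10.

z_0 = 0 + 0i, c = -1.0800 + 1.1225i
Iter 1: z = -1.0800 + 1.1225i, |z|^2 = 2.4264
Iter 2: z = -1.1736 + -1.3021i, |z|^2 = 3.0728
Iter 3: z = -1.3981 + 4.1788i, |z|^2 = 19.4171
Escaped at iteration 3

Answer: 3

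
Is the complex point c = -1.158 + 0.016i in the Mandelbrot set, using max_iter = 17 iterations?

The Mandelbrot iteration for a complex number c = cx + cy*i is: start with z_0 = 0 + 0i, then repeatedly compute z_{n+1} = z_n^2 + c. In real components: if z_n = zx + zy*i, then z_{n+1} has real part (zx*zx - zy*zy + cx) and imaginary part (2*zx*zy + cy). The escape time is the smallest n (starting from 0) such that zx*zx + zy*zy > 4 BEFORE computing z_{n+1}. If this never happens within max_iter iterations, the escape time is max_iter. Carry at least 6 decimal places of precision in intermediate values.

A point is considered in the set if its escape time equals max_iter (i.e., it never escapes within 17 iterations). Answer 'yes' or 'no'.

z_0 = 0 + 0i, c = -1.1580 + 0.0160i
Iter 1: z = -1.1580 + 0.0160i, |z|^2 = 1.3412
Iter 2: z = 0.1827 + -0.0211i, |z|^2 = 0.0338
Iter 3: z = -1.1251 + 0.0083i, |z|^2 = 1.2658
Iter 4: z = 0.1077 + -0.0027i, |z|^2 = 0.0116
Iter 5: z = -1.1464 + 0.0154i, |z|^2 = 1.3145
Iter 6: z = 0.1560 + -0.0194i, |z|^2 = 0.0247
Iter 7: z = -1.1340 + 0.0100i, |z|^2 = 1.2861
Iter 8: z = 0.1279 + -0.0066i, |z|^2 = 0.0164
Iter 9: z = -1.1417 + 0.0143i, |z|^2 = 1.3036
Iter 10: z = 0.1452 + -0.0167i, |z|^2 = 0.0214
Iter 11: z = -1.1372 + 0.0112i, |z|^2 = 1.2933
Iter 12: z = 0.1351 + -0.0094i, |z|^2 = 0.0183
Iter 13: z = -1.1398 + 0.0135i, |z|^2 = 1.2994
Iter 14: z = 0.1411 + -0.0147i, |z|^2 = 0.0201
Iter 15: z = -1.1383 + 0.0119i, |z|^2 = 1.2959
Iter 16: z = 0.1376 + -0.0110i, |z|^2 = 0.0191
Did not escape in 17 iterations → in set

Answer: yes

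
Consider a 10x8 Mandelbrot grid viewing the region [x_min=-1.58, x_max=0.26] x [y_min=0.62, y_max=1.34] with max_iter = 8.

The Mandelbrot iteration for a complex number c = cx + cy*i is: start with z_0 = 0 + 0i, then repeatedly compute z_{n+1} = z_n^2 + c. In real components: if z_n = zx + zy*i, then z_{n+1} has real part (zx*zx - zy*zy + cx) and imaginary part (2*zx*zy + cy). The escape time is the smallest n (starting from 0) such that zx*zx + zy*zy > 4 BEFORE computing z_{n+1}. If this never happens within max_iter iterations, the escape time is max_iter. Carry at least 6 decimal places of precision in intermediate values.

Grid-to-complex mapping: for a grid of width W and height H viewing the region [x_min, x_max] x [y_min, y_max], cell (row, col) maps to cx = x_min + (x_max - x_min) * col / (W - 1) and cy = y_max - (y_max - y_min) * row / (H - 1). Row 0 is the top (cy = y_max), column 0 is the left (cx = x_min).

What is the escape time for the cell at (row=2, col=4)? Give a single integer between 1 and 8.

Answer: 3

Derivation:
z_0 = 0 + 0i, c = -0.7622 + 1.1343i
Iter 1: z = -0.7622 + 1.1343i, |z|^2 = 1.8676
Iter 2: z = -1.4678 + -0.5949i, |z|^2 = 2.5084
Iter 3: z = 1.0385 + 2.8806i, |z|^2 = 9.3765
Escaped at iteration 3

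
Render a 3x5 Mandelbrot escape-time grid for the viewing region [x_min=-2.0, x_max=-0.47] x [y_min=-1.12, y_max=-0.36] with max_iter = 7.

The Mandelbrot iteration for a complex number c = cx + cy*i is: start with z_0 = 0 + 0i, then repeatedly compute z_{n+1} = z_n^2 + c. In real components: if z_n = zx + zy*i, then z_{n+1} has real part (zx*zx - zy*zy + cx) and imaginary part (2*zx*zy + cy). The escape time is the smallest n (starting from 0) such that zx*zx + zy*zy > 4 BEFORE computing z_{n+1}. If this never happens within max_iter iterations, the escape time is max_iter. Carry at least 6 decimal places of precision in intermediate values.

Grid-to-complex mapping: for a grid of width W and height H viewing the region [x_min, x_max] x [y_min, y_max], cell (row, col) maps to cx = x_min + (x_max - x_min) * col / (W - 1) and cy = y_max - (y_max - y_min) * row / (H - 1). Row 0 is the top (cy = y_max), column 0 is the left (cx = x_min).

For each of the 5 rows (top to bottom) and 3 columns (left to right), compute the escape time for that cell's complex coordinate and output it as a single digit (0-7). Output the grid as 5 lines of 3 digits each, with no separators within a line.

Answer: 177
147
136
134
133

Derivation:
(row=0, col=0): c = -2.0000 + -0.3600i → escape time 1
(row=0, col=1): c = -1.2350 + -0.3600i → escape time 7
(row=0, col=2): c = -0.4700 + -0.3600i → escape time 7
(row=1, col=0): c = -2.0000 + -0.5500i → escape time 1
(row=1, col=1): c = -1.2350 + -0.5500i → escape time 4
(row=1, col=2): c = -0.4700 + -0.5500i → escape time 7
(row=2, col=0): c = -2.0000 + -0.7400i → escape time 1
(row=2, col=1): c = -1.2350 + -0.7400i → escape time 3
(row=2, col=2): c = -0.4700 + -0.7400i → escape time 6
(row=3, col=0): c = -2.0000 + -0.9300i → escape time 1
(row=3, col=1): c = -1.2350 + -0.9300i → escape time 3
(row=3, col=2): c = -0.4700 + -0.9300i → escape time 4
(row=4, col=0): c = -2.0000 + -1.1200i → escape time 1
(row=4, col=1): c = -1.2350 + -1.1200i → escape time 3
(row=4, col=2): c = -0.4700 + -1.1200i → escape time 3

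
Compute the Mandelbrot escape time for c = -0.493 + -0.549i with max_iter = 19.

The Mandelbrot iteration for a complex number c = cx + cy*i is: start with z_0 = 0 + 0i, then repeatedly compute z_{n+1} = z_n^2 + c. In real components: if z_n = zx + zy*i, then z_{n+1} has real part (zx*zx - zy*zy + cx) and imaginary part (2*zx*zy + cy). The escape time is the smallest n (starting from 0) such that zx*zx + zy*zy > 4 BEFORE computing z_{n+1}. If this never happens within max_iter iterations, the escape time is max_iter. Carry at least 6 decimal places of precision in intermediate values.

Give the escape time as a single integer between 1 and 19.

Answer: 19

Derivation:
z_0 = 0 + 0i, c = -0.4930 + -0.5490i
Iter 1: z = -0.4930 + -0.5490i, |z|^2 = 0.5444
Iter 2: z = -0.5514 + -0.0077i, |z|^2 = 0.3040
Iter 3: z = -0.1891 + -0.5405i, |z|^2 = 0.3279
Iter 4: z = -0.7494 + -0.3446i, |z|^2 = 0.6804
Iter 5: z = -0.0501 + -0.0325i, |z|^2 = 0.0036
Iter 6: z = -0.4915 + -0.5457i, |z|^2 = 0.5395
Iter 7: z = -0.5492 + -0.0125i, |z|^2 = 0.3018
Iter 8: z = -0.1915 + -0.5353i, |z|^2 = 0.3232
Iter 9: z = -0.7429 + -0.3440i, |z|^2 = 0.6701
Iter 10: z = -0.0595 + -0.0380i, |z|^2 = 0.0050
Iter 11: z = -0.4909 + -0.5445i, |z|^2 = 0.5374
Iter 12: z = -0.5485 + -0.0144i, |z|^2 = 0.3010
Iter 13: z = -0.1924 + -0.5332i, |z|^2 = 0.3213
Iter 14: z = -0.7403 + -0.3439i, |z|^2 = 0.6662
Iter 15: z = -0.0632 + -0.0399i, |z|^2 = 0.0056
Iter 16: z = -0.4906 + -0.5440i, |z|^2 = 0.5366
Iter 17: z = -0.5482 + -0.0153i, |z|^2 = 0.3008
Iter 18: z = -0.1927 + -0.5322i, |z|^2 = 0.3204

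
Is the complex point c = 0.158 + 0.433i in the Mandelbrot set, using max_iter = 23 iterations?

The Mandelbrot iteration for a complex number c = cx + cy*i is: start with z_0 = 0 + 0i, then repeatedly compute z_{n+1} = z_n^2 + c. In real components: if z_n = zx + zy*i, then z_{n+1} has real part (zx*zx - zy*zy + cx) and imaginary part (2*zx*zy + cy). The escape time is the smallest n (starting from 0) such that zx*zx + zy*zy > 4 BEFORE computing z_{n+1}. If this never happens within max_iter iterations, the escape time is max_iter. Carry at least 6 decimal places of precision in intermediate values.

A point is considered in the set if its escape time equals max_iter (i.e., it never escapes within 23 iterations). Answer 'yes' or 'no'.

z_0 = 0 + 0i, c = 0.1580 + 0.4330i
Iter 1: z = 0.1580 + 0.4330i, |z|^2 = 0.2125
Iter 2: z = -0.0045 + 0.5698i, |z|^2 = 0.3247
Iter 3: z = -0.1667 + 0.4278i, |z|^2 = 0.2108
Iter 4: z = 0.0027 + 0.2904i, |z|^2 = 0.0843
Iter 5: z = 0.0737 + 0.4346i, |z|^2 = 0.1943
Iter 6: z = -0.0254 + 0.4971i, |z|^2 = 0.2477
Iter 7: z = -0.0884 + 0.4077i, |z|^2 = 0.1740
Iter 8: z = -0.0004 + 0.3609i, |z|^2 = 0.1303
Iter 9: z = 0.0277 + 0.4327i, |z|^2 = 0.1880
Iter 10: z = -0.0285 + 0.4570i, |z|^2 = 0.2097
Iter 11: z = -0.0501 + 0.4070i, |z|^2 = 0.1681
Iter 12: z = -0.0051 + 0.3923i, |z|^2 = 0.1539
Iter 13: z = 0.0042 + 0.4290i, |z|^2 = 0.1840
Iter 14: z = -0.0260 + 0.4366i, |z|^2 = 0.1913
Iter 15: z = -0.0319 + 0.4103i, |z|^2 = 0.1694
Iter 16: z = -0.0093 + 0.4068i, |z|^2 = 0.1656
Iter 17: z = -0.0074 + 0.4254i, |z|^2 = 0.1810
Iter 18: z = -0.0229 + 0.4267i, |z|^2 = 0.1826
Iter 19: z = -0.0235 + 0.4134i, |z|^2 = 0.1715
Iter 20: z = -0.0124 + 0.4135i, |z|^2 = 0.1712
Iter 21: z = -0.0129 + 0.4228i, |z|^2 = 0.1789
Iter 22: z = -0.0206 + 0.4221i, |z|^2 = 0.1786
Did not escape in 23 iterations → in set

Answer: yes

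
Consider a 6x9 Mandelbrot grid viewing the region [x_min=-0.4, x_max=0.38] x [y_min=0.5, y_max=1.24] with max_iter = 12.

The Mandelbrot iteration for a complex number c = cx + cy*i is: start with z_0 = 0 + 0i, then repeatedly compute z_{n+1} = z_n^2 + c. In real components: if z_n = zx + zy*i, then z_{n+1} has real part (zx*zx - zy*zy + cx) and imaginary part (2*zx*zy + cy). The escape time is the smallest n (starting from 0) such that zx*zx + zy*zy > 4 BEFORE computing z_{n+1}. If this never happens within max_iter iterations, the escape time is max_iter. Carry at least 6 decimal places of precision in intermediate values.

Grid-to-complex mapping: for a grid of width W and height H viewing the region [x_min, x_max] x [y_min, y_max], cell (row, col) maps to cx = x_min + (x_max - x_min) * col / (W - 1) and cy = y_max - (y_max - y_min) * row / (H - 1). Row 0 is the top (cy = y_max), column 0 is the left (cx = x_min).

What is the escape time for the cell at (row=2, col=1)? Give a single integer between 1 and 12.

z_0 = 0 + 0i, c = -0.2440 + 1.0550i
Iter 1: z = -0.2440 + 1.0550i, |z|^2 = 1.1726
Iter 2: z = -1.2975 + 0.5402i, |z|^2 = 1.9753
Iter 3: z = 1.1477 + -0.3467i, |z|^2 = 1.4374
Iter 4: z = 0.9530 + 0.2592i, |z|^2 = 0.9754
Iter 5: z = 0.5971 + 1.5490i, |z|^2 = 2.7559
Iter 6: z = -2.2869 + 2.9048i, |z|^2 = 13.6675
Escaped at iteration 6

Answer: 6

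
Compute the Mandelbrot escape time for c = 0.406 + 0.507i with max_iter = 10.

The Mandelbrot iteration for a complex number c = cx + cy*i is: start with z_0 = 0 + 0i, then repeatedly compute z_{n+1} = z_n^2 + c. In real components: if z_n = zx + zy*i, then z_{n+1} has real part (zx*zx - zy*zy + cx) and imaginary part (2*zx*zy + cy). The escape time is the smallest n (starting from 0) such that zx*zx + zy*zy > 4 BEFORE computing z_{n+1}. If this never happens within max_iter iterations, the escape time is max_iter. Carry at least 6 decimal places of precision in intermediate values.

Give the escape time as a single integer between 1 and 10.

z_0 = 0 + 0i, c = 0.4060 + 0.5070i
Iter 1: z = 0.4060 + 0.5070i, |z|^2 = 0.4219
Iter 2: z = 0.3138 + 0.9187i, |z|^2 = 0.9424
Iter 3: z = -0.3395 + 1.0835i, |z|^2 = 1.2893
Iter 4: z = -0.6528 + -0.2288i, |z|^2 = 0.4785
Iter 5: z = 0.7798 + 0.8057i, |z|^2 = 1.2572
Iter 6: z = 0.3650 + 1.7635i, |z|^2 = 3.2433
Iter 7: z = -2.5708 + 1.7943i, |z|^2 = 9.8287
Escaped at iteration 7

Answer: 7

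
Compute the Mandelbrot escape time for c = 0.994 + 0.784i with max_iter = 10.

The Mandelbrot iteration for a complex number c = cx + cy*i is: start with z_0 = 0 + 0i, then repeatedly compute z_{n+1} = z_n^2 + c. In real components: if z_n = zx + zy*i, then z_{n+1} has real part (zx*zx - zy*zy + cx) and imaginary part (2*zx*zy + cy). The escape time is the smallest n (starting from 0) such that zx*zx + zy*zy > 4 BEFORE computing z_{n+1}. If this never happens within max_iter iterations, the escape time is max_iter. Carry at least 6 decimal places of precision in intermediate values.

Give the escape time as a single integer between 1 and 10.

z_0 = 0 + 0i, c = 0.9940 + 0.7840i
Iter 1: z = 0.9940 + 0.7840i, |z|^2 = 1.6027
Iter 2: z = 1.3674 + 2.3426i, |z|^2 = 7.3575
Escaped at iteration 2

Answer: 2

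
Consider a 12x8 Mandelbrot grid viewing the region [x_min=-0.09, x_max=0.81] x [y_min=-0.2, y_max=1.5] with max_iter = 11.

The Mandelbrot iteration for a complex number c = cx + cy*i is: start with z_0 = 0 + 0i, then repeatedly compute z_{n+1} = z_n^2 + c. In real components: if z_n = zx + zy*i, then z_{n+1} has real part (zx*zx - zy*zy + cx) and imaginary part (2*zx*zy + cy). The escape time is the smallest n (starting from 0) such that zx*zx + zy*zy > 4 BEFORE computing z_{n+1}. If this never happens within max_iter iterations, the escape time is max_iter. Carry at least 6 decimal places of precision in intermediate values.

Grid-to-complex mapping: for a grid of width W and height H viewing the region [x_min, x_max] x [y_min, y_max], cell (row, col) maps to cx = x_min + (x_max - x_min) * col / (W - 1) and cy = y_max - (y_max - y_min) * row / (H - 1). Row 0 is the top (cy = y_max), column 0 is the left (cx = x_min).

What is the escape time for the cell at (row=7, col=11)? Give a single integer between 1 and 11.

Answer: 3

Derivation:
z_0 = 0 + 0i, c = 0.8100 + -0.2000i
Iter 1: z = 0.8100 + -0.2000i, |z|^2 = 0.6961
Iter 2: z = 1.4261 + -0.5240i, |z|^2 = 2.3083
Iter 3: z = 2.5692 + -1.6946i, |z|^2 = 9.4722
Escaped at iteration 3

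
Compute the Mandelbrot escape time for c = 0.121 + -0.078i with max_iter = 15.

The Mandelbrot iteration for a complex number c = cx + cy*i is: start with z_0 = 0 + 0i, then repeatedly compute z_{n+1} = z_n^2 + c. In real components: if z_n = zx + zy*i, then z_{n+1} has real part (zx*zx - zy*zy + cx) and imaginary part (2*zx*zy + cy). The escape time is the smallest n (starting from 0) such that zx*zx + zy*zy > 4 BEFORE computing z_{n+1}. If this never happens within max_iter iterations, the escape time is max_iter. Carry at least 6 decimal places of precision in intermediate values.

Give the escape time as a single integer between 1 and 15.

z_0 = 0 + 0i, c = 0.1210 + -0.0780i
Iter 1: z = 0.1210 + -0.0780i, |z|^2 = 0.0207
Iter 2: z = 0.1296 + -0.0969i, |z|^2 = 0.0262
Iter 3: z = 0.1284 + -0.1031i, |z|^2 = 0.0271
Iter 4: z = 0.1269 + -0.1045i, |z|^2 = 0.0270
Iter 5: z = 0.1262 + -0.1045i, |z|^2 = 0.0268
Iter 6: z = 0.1260 + -0.1044i, |z|^2 = 0.0268
Iter 7: z = 0.1260 + -0.1043i, |z|^2 = 0.0268
Iter 8: z = 0.1260 + -0.1043i, |z|^2 = 0.0267
Iter 9: z = 0.1260 + -0.1043i, |z|^2 = 0.0267
Iter 10: z = 0.1260 + -0.1043i, |z|^2 = 0.0268
Iter 11: z = 0.1260 + -0.1043i, |z|^2 = 0.0268
Iter 12: z = 0.1260 + -0.1043i, |z|^2 = 0.0268
Iter 13: z = 0.1260 + -0.1043i, |z|^2 = 0.0268
Iter 14: z = 0.1260 + -0.1043i, |z|^2 = 0.0268

Answer: 15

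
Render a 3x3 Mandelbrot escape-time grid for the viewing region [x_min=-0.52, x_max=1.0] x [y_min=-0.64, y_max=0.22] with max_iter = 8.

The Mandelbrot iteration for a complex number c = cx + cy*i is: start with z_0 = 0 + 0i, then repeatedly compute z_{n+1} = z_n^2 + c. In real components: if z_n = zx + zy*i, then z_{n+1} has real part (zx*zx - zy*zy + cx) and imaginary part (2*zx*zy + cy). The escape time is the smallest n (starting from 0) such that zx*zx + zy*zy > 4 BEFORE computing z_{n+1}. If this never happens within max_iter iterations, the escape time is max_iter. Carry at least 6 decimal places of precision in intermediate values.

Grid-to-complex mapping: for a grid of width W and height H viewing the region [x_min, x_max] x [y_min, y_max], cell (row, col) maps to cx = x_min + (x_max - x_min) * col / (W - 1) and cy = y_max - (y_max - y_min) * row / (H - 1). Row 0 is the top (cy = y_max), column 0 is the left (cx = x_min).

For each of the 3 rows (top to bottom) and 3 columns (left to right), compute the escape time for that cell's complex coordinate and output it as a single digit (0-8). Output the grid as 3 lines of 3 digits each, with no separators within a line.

(row=0, col=0): c = -0.5200 + 0.2200i → escape time 8
(row=0, col=1): c = 0.2400 + 0.2200i → escape time 8
(row=0, col=2): c = 1.0000 + 0.2200i → escape time 2
(row=1, col=0): c = -0.5200 + -0.2100i → escape time 8
(row=1, col=1): c = 0.2400 + -0.2100i → escape time 8
(row=1, col=2): c = 1.0000 + -0.2100i → escape time 2
(row=2, col=0): c = -0.5200 + -0.6400i → escape time 8
(row=2, col=1): c = 0.2400 + -0.6400i → escape time 8
(row=2, col=2): c = 1.0000 + -0.6400i → escape time 2

Answer: 882
882
882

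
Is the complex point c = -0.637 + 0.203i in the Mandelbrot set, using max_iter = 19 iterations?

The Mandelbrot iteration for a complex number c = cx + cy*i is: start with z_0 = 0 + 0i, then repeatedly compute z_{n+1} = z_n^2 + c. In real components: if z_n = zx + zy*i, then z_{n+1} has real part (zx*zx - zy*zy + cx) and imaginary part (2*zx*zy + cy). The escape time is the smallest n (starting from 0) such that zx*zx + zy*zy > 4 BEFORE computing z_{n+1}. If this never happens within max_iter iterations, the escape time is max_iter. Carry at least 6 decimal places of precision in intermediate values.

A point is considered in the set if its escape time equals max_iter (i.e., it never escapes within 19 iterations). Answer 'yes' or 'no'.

z_0 = 0 + 0i, c = -0.6370 + 0.2030i
Iter 1: z = -0.6370 + 0.2030i, |z|^2 = 0.4470
Iter 2: z = -0.2724 + -0.0556i, |z|^2 = 0.0773
Iter 3: z = -0.5659 + 0.2333i, |z|^2 = 0.3746
Iter 4: z = -0.3712 + -0.0610i, |z|^2 = 0.1415
Iter 5: z = -0.5029 + 0.2483i, |z|^2 = 0.3146
Iter 6: z = -0.4457 + -0.0468i, |z|^2 = 0.2009
Iter 7: z = -0.4405 + 0.2447i, |z|^2 = 0.2539
Iter 8: z = -0.5028 + -0.0126i, |z|^2 = 0.2530
Iter 9: z = -0.3843 + 0.2157i, |z|^2 = 0.1942
Iter 10: z = -0.5358 + 0.0372i, |z|^2 = 0.2885
Iter 11: z = -0.3513 + 0.1631i, |z|^2 = 0.1500
Iter 12: z = -0.5402 + 0.0884i, |z|^2 = 0.2996
Iter 13: z = -0.3530 + 0.1075i, |z|^2 = 0.1362
Iter 14: z = -0.5239 + 0.1271i, |z|^2 = 0.2907
Iter 15: z = -0.3787 + 0.0698i, |z|^2 = 0.1483
Iter 16: z = -0.4985 + 0.1501i, |z|^2 = 0.2710
Iter 17: z = -0.4110 + 0.0533i, |z|^2 = 0.1718
Iter 18: z = -0.4709 + 0.1592i, |z|^2 = 0.2471
Did not escape in 19 iterations → in set

Answer: yes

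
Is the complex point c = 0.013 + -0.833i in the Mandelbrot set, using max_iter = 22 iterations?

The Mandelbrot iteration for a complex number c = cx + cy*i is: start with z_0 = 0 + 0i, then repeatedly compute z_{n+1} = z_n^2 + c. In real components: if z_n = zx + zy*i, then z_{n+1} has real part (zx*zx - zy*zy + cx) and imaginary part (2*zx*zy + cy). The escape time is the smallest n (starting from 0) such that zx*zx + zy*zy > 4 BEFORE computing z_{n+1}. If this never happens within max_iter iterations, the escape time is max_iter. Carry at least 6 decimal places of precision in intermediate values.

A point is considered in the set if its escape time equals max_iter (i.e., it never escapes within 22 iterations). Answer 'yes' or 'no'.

z_0 = 0 + 0i, c = 0.0130 + -0.8330i
Iter 1: z = 0.0130 + -0.8330i, |z|^2 = 0.6941
Iter 2: z = -0.6807 + -0.8547i, |z|^2 = 1.1938
Iter 3: z = -0.2541 + 0.3306i, |z|^2 = 0.1738
Iter 4: z = -0.0317 + -1.0010i, |z|^2 = 1.0029
Iter 5: z = -0.9879 + -0.7695i, |z|^2 = 1.5681
Iter 6: z = 0.3969 + 0.6874i, |z|^2 = 0.6300
Iter 7: z = -0.3020 + -0.2874i, |z|^2 = 0.1738
Iter 8: z = 0.0216 + -0.6594i, |z|^2 = 0.4353
Iter 9: z = -0.4214 + -0.8615i, |z|^2 = 0.9198
Iter 10: z = -0.5516 + -0.1069i, |z|^2 = 0.3157
Iter 11: z = 0.3059 + -0.7151i, |z|^2 = 0.6049
Iter 12: z = -0.4048 + -1.2704i, |z|^2 = 1.7778
Iter 13: z = -1.4372 + 0.1954i, |z|^2 = 2.1036
Iter 14: z = 2.0402 + -1.3947i, |z|^2 = 6.1077
Escaped at iteration 14

Answer: no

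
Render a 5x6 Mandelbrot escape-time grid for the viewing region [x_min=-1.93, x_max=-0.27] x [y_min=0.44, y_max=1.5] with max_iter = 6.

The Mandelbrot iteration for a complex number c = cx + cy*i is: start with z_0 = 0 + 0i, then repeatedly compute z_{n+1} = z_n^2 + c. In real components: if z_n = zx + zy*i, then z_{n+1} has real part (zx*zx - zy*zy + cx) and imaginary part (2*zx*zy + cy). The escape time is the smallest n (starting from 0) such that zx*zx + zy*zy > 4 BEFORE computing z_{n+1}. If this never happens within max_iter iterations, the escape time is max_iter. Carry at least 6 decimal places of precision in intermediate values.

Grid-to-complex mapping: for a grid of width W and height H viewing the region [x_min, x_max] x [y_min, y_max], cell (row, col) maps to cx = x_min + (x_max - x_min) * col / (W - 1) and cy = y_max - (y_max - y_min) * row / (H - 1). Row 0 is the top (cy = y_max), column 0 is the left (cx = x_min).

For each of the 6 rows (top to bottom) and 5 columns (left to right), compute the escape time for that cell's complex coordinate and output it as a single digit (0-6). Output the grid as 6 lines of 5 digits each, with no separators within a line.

(row=0, col=0): c = -1.9300 + 1.5000i → escape time 1
(row=0, col=1): c = -1.5150 + 1.5000i → escape time 1
(row=0, col=2): c = -1.1000 + 1.5000i → escape time 2
(row=0, col=3): c = -0.6850 + 1.5000i → escape time 2
(row=0, col=4): c = -0.2700 + 1.5000i → escape time 2
(row=1, col=0): c = -1.9300 + 1.2880i → escape time 1
(row=1, col=1): c = -1.5150 + 1.2880i → escape time 2
(row=1, col=2): c = -1.1000 + 1.2880i → escape time 2
(row=1, col=3): c = -0.6850 + 1.2880i → escape time 3
(row=1, col=4): c = -0.2700 + 1.2880i → escape time 3
(row=2, col=0): c = -1.9300 + 1.0760i → escape time 1
(row=2, col=1): c = -1.5150 + 1.0760i → escape time 2
(row=2, col=2): c = -1.1000 + 1.0760i → escape time 3
(row=2, col=3): c = -0.6850 + 1.0760i → escape time 3
(row=2, col=4): c = -0.2700 + 1.0760i → escape time 5
(row=3, col=0): c = -1.9300 + 0.8640i → escape time 1
(row=3, col=1): c = -1.5150 + 0.8640i → escape time 3
(row=3, col=2): c = -1.1000 + 0.8640i → escape time 3
(row=3, col=3): c = -0.6850 + 0.8640i → escape time 4
(row=3, col=4): c = -0.2700 + 0.8640i → escape time 6
(row=4, col=0): c = -1.9300 + 0.6520i → escape time 1
(row=4, col=1): c = -1.5150 + 0.6520i → escape time 3
(row=4, col=2): c = -1.1000 + 0.6520i → escape time 4
(row=4, col=3): c = -0.6850 + 0.6520i → escape time 6
(row=4, col=4): c = -0.2700 + 0.6520i → escape time 6
(row=5, col=0): c = -1.9300 + 0.4400i → escape time 2
(row=5, col=1): c = -1.5150 + 0.4400i → escape time 3
(row=5, col=2): c = -1.1000 + 0.4400i → escape time 6
(row=5, col=3): c = -0.6850 + 0.4400i → escape time 6
(row=5, col=4): c = -0.2700 + 0.4400i → escape time 6

Answer: 11222
12233
12335
13346
13466
23666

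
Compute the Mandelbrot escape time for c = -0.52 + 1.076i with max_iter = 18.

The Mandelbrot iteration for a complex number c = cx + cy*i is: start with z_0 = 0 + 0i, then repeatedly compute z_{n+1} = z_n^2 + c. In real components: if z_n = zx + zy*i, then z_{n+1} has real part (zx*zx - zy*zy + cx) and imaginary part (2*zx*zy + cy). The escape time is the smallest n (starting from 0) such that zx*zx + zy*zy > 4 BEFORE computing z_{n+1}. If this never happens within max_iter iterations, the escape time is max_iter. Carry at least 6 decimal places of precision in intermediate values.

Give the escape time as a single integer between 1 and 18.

Answer: 4

Derivation:
z_0 = 0 + 0i, c = -0.5200 + 1.0760i
Iter 1: z = -0.5200 + 1.0760i, |z|^2 = 1.4282
Iter 2: z = -1.4074 + -0.0430i, |z|^2 = 1.9826
Iter 3: z = 1.4589 + 1.1971i, |z|^2 = 3.5614
Iter 4: z = 0.1751 + 4.5689i, |z|^2 = 20.9058
Escaped at iteration 4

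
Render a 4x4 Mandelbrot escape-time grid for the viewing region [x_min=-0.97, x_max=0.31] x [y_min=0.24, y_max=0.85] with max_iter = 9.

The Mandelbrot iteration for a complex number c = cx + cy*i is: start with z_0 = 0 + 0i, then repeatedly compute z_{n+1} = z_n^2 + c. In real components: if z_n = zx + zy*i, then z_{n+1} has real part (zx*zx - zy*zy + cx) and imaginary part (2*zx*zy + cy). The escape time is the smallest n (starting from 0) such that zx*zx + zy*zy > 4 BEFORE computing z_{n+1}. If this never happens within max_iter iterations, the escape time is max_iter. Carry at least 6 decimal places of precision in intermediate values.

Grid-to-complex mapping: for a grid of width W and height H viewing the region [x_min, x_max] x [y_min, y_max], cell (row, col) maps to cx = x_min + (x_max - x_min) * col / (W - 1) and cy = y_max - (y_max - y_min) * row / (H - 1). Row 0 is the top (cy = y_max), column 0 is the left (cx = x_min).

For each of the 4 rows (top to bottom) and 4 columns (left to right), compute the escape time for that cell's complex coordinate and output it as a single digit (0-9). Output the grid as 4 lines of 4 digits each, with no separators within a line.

Answer: 3494
4999
6999
9999

Derivation:
(row=0, col=0): c = -0.9700 + 0.8500i → escape time 3
(row=0, col=1): c = -0.5433 + 0.8500i → escape time 4
(row=0, col=2): c = -0.1167 + 0.8500i → escape time 9
(row=0, col=3): c = 0.3100 + 0.8500i → escape time 4
(row=1, col=0): c = -0.9700 + 0.6467i → escape time 4
(row=1, col=1): c = -0.5433 + 0.6467i → escape time 9
(row=1, col=2): c = -0.1167 + 0.6467i → escape time 9
(row=1, col=3): c = 0.3100 + 0.6467i → escape time 9
(row=2, col=0): c = -0.9700 + 0.4433i → escape time 6
(row=2, col=1): c = -0.5433 + 0.4433i → escape time 9
(row=2, col=2): c = -0.1167 + 0.4433i → escape time 9
(row=2, col=3): c = 0.3100 + 0.4433i → escape time 9
(row=3, col=0): c = -0.9700 + 0.2400i → escape time 9
(row=3, col=1): c = -0.5433 + 0.2400i → escape time 9
(row=3, col=2): c = -0.1167 + 0.2400i → escape time 9
(row=3, col=3): c = 0.3100 + 0.2400i → escape time 9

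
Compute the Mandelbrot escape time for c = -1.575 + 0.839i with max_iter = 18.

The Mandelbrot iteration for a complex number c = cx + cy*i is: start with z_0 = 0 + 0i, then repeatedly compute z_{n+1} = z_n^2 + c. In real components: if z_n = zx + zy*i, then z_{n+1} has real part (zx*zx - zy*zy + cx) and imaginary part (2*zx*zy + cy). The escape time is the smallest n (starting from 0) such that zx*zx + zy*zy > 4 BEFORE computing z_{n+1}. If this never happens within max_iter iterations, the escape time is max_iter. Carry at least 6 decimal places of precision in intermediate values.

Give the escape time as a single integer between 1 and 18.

Answer: 3

Derivation:
z_0 = 0 + 0i, c = -1.5750 + 0.8390i
Iter 1: z = -1.5750 + 0.8390i, |z|^2 = 3.1845
Iter 2: z = 0.2017 + -1.8038i, |z|^2 = 3.2946
Iter 3: z = -4.7882 + 0.1113i, |z|^2 = 22.9392
Escaped at iteration 3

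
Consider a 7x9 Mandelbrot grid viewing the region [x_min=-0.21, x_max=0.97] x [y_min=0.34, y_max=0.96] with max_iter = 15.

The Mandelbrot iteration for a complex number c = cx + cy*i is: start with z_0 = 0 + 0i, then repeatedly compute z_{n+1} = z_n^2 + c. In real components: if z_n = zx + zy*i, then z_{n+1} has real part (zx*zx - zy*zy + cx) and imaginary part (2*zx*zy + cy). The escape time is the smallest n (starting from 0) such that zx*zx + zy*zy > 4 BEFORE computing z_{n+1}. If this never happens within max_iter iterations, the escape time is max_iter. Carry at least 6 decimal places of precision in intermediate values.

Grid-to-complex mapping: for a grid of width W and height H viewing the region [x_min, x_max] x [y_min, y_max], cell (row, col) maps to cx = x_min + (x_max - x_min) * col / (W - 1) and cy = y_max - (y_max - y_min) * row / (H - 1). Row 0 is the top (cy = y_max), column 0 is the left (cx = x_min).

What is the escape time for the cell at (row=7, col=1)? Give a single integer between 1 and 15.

Answer: 15

Derivation:
z_0 = 0 + 0i, c = -0.0133 + 0.4175i
Iter 1: z = -0.0133 + 0.4175i, |z|^2 = 0.1745
Iter 2: z = -0.1875 + 0.4064i, |z|^2 = 0.2003
Iter 3: z = -0.1433 + 0.2651i, |z|^2 = 0.0908
Iter 4: z = -0.0631 + 0.3415i, |z|^2 = 0.1206
Iter 5: z = -0.1260 + 0.3744i, |z|^2 = 0.1561
Iter 6: z = -0.1376 + 0.3232i, |z|^2 = 0.1234
Iter 7: z = -0.0988 + 0.3285i, |z|^2 = 0.1177
Iter 8: z = -0.1115 + 0.3526i, |z|^2 = 0.1367
Iter 9: z = -0.1252 + 0.3389i, |z|^2 = 0.1305
Iter 10: z = -0.1125 + 0.3326i, |z|^2 = 0.1233
Iter 11: z = -0.1113 + 0.3427i, |z|^2 = 0.1298
Iter 12: z = -0.1184 + 0.3412i, |z|^2 = 0.1304
Iter 13: z = -0.1157 + 0.3367i, |z|^2 = 0.1268
Iter 14: z = -0.1133 + 0.3395i, |z|^2 = 0.1281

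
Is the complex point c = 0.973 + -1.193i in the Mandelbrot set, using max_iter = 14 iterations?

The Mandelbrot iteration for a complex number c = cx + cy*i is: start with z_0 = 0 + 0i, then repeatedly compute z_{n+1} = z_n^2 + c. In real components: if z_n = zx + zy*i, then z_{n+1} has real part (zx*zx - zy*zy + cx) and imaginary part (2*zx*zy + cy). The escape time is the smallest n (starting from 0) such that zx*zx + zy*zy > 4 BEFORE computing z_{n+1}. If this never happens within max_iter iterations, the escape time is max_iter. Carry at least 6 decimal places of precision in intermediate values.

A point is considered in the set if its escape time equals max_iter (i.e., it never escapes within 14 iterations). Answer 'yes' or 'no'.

z_0 = 0 + 0i, c = 0.9730 + -1.1930i
Iter 1: z = 0.9730 + -1.1930i, |z|^2 = 2.3700
Iter 2: z = 0.4965 + -3.5146i, |z|^2 = 12.5988
Escaped at iteration 2

Answer: no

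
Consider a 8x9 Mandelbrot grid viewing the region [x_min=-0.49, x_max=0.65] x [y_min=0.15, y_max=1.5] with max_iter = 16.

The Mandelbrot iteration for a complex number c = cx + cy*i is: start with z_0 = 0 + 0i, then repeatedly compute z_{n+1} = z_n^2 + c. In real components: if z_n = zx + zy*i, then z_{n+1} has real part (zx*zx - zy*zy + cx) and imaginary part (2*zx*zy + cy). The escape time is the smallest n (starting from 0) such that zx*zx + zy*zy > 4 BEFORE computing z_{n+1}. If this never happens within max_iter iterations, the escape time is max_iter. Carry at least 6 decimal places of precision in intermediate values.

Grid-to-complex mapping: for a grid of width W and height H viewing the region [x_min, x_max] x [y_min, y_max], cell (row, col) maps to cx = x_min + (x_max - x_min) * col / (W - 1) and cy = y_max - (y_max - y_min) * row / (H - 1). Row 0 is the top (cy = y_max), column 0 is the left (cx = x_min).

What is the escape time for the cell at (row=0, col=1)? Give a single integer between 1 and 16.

Answer: 2

Derivation:
z_0 = 0 + 0i, c = -0.3271 + 1.5000i
Iter 1: z = -0.3271 + 1.5000i, |z|^2 = 2.3570
Iter 2: z = -2.4701 + 0.5186i, |z|^2 = 6.3704
Escaped at iteration 2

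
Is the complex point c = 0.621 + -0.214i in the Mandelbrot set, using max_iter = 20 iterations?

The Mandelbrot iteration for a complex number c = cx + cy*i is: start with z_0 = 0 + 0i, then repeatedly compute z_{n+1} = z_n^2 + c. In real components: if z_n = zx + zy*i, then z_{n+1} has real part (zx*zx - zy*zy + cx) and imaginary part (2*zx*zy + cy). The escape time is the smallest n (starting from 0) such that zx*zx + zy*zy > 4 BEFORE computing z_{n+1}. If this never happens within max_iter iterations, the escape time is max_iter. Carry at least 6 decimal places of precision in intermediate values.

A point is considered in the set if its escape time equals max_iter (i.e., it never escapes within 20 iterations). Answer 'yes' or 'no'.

z_0 = 0 + 0i, c = 0.6210 + -0.2140i
Iter 1: z = 0.6210 + -0.2140i, |z|^2 = 0.4314
Iter 2: z = 0.9608 + -0.4798i, |z|^2 = 1.1534
Iter 3: z = 1.3140 + -1.1360i, |z|^2 = 3.0172
Iter 4: z = 1.0572 + -3.1995i, |z|^2 = 11.3543
Escaped at iteration 4

Answer: no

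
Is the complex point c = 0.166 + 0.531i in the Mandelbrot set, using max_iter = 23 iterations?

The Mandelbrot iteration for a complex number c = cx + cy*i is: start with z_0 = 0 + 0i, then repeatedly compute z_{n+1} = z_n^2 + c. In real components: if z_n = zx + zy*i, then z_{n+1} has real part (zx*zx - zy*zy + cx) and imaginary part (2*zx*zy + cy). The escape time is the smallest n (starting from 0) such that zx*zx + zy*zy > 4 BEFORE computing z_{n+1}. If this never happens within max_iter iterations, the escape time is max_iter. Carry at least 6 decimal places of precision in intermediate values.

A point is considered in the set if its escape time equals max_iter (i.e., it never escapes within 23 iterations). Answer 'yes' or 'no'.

z_0 = 0 + 0i, c = 0.1660 + 0.5310i
Iter 1: z = 0.1660 + 0.5310i, |z|^2 = 0.3095
Iter 2: z = -0.0884 + 0.7073i, |z|^2 = 0.5081
Iter 3: z = -0.3264 + 0.4059i, |z|^2 = 0.2714
Iter 4: z = 0.1078 + 0.2660i, |z|^2 = 0.0824
Iter 5: z = 0.1069 + 0.5883i, |z|^2 = 0.3576
Iter 6: z = -0.1687 + 0.6568i, |z|^2 = 0.4598
Iter 7: z = -0.2369 + 0.3094i, |z|^2 = 0.1518
Iter 8: z = 0.1264 + 0.3844i, |z|^2 = 0.1638
Iter 9: z = 0.0342 + 0.6282i, |z|^2 = 0.3958
Iter 10: z = -0.2274 + 0.5740i, |z|^2 = 0.3811
Iter 11: z = -0.1117 + 0.2699i, |z|^2 = 0.0853
Iter 12: z = 0.1056 + 0.4707i, |z|^2 = 0.2327
Iter 13: z = -0.0444 + 0.6304i, |z|^2 = 0.3994
Iter 14: z = -0.2295 + 0.4750i, |z|^2 = 0.2783
Iter 15: z = -0.0070 + 0.3130i, |z|^2 = 0.0980
Iter 16: z = 0.0681 + 0.5266i, |z|^2 = 0.2820
Iter 17: z = -0.1067 + 0.6027i, |z|^2 = 0.3746
Iter 18: z = -0.1859 + 0.4024i, |z|^2 = 0.1965
Iter 19: z = 0.0386 + 0.3814i, |z|^2 = 0.1470
Iter 20: z = 0.0220 + 0.5605i, |z|^2 = 0.3146
Iter 21: z = -0.1476 + 0.5557i, |z|^2 = 0.3306
Iter 22: z = -0.1210 + 0.3669i, |z|^2 = 0.1493
Did not escape in 23 iterations → in set

Answer: yes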